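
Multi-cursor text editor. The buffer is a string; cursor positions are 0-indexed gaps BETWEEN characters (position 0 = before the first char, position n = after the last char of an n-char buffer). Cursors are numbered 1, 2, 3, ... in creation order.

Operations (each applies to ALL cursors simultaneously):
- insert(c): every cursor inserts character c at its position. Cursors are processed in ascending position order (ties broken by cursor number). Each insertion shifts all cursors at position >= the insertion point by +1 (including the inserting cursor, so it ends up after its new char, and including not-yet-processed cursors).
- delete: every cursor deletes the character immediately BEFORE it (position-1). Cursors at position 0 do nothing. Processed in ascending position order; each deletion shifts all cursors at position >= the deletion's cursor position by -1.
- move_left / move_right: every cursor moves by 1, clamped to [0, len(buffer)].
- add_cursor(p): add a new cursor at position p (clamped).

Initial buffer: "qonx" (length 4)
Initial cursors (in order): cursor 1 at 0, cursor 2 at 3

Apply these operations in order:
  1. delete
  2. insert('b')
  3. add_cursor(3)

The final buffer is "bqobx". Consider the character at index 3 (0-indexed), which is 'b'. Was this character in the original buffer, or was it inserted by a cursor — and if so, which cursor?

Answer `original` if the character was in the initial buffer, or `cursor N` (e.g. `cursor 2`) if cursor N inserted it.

Answer: cursor 2

Derivation:
After op 1 (delete): buffer="qox" (len 3), cursors c1@0 c2@2, authorship ...
After op 2 (insert('b')): buffer="bqobx" (len 5), cursors c1@1 c2@4, authorship 1..2.
After op 3 (add_cursor(3)): buffer="bqobx" (len 5), cursors c1@1 c3@3 c2@4, authorship 1..2.
Authorship (.=original, N=cursor N): 1 . . 2 .
Index 3: author = 2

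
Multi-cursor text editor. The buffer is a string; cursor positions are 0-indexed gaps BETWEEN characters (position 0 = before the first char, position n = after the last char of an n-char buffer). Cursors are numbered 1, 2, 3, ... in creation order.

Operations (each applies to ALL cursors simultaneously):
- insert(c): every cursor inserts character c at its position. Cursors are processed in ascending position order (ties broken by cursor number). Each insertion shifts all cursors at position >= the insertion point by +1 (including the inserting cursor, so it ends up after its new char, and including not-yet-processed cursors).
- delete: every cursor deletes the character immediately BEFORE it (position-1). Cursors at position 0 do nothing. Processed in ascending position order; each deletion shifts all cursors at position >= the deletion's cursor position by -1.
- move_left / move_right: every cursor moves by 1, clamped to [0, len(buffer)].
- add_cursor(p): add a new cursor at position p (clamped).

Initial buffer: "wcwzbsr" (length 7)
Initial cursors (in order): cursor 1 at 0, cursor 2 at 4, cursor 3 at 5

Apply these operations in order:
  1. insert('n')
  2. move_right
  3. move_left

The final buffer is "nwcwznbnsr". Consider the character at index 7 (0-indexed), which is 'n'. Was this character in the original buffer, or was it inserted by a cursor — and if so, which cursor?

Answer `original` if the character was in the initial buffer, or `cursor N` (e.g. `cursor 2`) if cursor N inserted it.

After op 1 (insert('n')): buffer="nwcwznbnsr" (len 10), cursors c1@1 c2@6 c3@8, authorship 1....2.3..
After op 2 (move_right): buffer="nwcwznbnsr" (len 10), cursors c1@2 c2@7 c3@9, authorship 1....2.3..
After op 3 (move_left): buffer="nwcwznbnsr" (len 10), cursors c1@1 c2@6 c3@8, authorship 1....2.3..
Authorship (.=original, N=cursor N): 1 . . . . 2 . 3 . .
Index 7: author = 3

Answer: cursor 3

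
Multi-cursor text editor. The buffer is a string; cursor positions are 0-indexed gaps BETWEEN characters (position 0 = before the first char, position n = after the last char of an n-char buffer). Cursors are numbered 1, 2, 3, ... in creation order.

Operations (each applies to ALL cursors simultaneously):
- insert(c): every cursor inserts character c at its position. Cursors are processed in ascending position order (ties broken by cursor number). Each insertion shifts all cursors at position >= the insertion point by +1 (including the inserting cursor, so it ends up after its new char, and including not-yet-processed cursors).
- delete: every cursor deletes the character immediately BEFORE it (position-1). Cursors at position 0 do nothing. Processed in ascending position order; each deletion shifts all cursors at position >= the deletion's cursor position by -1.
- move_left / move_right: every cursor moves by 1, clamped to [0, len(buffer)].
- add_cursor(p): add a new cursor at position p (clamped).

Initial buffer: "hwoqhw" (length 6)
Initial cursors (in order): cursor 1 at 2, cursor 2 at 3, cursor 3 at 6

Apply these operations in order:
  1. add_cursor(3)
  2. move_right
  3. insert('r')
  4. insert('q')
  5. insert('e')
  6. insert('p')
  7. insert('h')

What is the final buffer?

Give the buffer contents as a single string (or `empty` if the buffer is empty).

After op 1 (add_cursor(3)): buffer="hwoqhw" (len 6), cursors c1@2 c2@3 c4@3 c3@6, authorship ......
After op 2 (move_right): buffer="hwoqhw" (len 6), cursors c1@3 c2@4 c4@4 c3@6, authorship ......
After op 3 (insert('r')): buffer="hworqrrhwr" (len 10), cursors c1@4 c2@7 c4@7 c3@10, authorship ...1.24..3
After op 4 (insert('q')): buffer="hworqqrrqqhwrq" (len 14), cursors c1@5 c2@10 c4@10 c3@14, authorship ...11.2424..33
After op 5 (insert('e')): buffer="hworqeqrrqqeehwrqe" (len 18), cursors c1@6 c2@13 c4@13 c3@18, authorship ...111.242424..333
After op 6 (insert('p')): buffer="hworqepqrrqqeepphwrqep" (len 22), cursors c1@7 c2@16 c4@16 c3@22, authorship ...1111.24242424..3333
After op 7 (insert('h')): buffer="hworqephqrrqqeepphhhwrqeph" (len 26), cursors c1@8 c2@19 c4@19 c3@26, authorship ...11111.2424242424..33333

Answer: hworqephqrrqqeepphhhwrqeph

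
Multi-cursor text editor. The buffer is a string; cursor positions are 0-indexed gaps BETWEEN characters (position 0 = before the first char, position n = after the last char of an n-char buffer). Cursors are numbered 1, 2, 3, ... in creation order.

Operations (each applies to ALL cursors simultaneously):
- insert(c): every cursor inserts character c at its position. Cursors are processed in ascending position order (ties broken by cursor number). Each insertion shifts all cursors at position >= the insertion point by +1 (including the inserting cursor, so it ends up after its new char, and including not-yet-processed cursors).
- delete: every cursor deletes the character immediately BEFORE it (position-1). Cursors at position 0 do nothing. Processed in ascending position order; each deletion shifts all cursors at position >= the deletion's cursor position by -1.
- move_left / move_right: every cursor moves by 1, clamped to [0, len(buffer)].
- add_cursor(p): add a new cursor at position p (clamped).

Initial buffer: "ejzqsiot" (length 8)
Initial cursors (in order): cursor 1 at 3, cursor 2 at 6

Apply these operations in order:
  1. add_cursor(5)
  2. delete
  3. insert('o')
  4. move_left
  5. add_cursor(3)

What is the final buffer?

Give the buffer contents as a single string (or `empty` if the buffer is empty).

After op 1 (add_cursor(5)): buffer="ejzqsiot" (len 8), cursors c1@3 c3@5 c2@6, authorship ........
After op 2 (delete): buffer="ejqot" (len 5), cursors c1@2 c2@3 c3@3, authorship .....
After op 3 (insert('o')): buffer="ejoqooot" (len 8), cursors c1@3 c2@6 c3@6, authorship ..1.23..
After op 4 (move_left): buffer="ejoqooot" (len 8), cursors c1@2 c2@5 c3@5, authorship ..1.23..
After op 5 (add_cursor(3)): buffer="ejoqooot" (len 8), cursors c1@2 c4@3 c2@5 c3@5, authorship ..1.23..

Answer: ejoqooot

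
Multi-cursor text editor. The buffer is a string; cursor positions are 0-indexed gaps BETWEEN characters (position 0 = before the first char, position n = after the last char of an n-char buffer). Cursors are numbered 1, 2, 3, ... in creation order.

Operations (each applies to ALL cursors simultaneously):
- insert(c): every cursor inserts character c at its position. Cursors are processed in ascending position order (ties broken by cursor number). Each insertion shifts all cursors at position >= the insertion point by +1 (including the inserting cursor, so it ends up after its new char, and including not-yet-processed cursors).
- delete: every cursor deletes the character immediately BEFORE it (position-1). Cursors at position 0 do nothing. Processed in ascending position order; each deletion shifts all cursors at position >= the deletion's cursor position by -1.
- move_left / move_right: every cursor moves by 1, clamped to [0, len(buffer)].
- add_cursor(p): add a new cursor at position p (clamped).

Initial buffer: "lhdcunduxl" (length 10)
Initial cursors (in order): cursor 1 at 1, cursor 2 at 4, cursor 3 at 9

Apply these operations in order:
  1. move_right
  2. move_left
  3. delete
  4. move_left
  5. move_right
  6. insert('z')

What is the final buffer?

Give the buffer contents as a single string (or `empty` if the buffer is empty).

Answer: hzdzunduzl

Derivation:
After op 1 (move_right): buffer="lhdcunduxl" (len 10), cursors c1@2 c2@5 c3@10, authorship ..........
After op 2 (move_left): buffer="lhdcunduxl" (len 10), cursors c1@1 c2@4 c3@9, authorship ..........
After op 3 (delete): buffer="hdundul" (len 7), cursors c1@0 c2@2 c3@6, authorship .......
After op 4 (move_left): buffer="hdundul" (len 7), cursors c1@0 c2@1 c3@5, authorship .......
After op 5 (move_right): buffer="hdundul" (len 7), cursors c1@1 c2@2 c3@6, authorship .......
After op 6 (insert('z')): buffer="hzdzunduzl" (len 10), cursors c1@2 c2@4 c3@9, authorship .1.2....3.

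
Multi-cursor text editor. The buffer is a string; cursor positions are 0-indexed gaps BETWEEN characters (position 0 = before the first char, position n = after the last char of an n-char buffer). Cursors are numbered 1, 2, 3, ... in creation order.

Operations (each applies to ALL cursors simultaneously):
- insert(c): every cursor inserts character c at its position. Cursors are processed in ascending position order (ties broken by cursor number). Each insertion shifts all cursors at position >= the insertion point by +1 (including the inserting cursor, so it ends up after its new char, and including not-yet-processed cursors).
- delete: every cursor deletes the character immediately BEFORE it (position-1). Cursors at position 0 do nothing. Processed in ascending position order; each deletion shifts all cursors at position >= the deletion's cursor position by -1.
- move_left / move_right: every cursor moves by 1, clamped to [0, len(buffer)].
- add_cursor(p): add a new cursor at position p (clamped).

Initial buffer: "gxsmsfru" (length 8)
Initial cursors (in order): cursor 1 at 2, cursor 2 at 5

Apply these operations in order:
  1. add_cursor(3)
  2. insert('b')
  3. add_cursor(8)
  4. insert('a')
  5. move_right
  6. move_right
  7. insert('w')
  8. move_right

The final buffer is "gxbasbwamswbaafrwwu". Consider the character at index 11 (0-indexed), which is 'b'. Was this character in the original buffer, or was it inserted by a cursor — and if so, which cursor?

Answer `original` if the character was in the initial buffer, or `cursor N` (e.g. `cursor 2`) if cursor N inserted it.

After op 1 (add_cursor(3)): buffer="gxsmsfru" (len 8), cursors c1@2 c3@3 c2@5, authorship ........
After op 2 (insert('b')): buffer="gxbsbmsbfru" (len 11), cursors c1@3 c3@5 c2@8, authorship ..1.3..2...
After op 3 (add_cursor(8)): buffer="gxbsbmsbfru" (len 11), cursors c1@3 c3@5 c2@8 c4@8, authorship ..1.3..2...
After op 4 (insert('a')): buffer="gxbasbamsbaafru" (len 15), cursors c1@4 c3@7 c2@12 c4@12, authorship ..11.33..224...
After op 5 (move_right): buffer="gxbasbamsbaafru" (len 15), cursors c1@5 c3@8 c2@13 c4@13, authorship ..11.33..224...
After op 6 (move_right): buffer="gxbasbamsbaafru" (len 15), cursors c1@6 c3@9 c2@14 c4@14, authorship ..11.33..224...
After op 7 (insert('w')): buffer="gxbasbwamswbaafrwwu" (len 19), cursors c1@7 c3@11 c2@18 c4@18, authorship ..11.313..3224..24.
After op 8 (move_right): buffer="gxbasbwamswbaafrwwu" (len 19), cursors c1@8 c3@12 c2@19 c4@19, authorship ..11.313..3224..24.
Authorship (.=original, N=cursor N): . . 1 1 . 3 1 3 . . 3 2 2 4 . . 2 4 .
Index 11: author = 2

Answer: cursor 2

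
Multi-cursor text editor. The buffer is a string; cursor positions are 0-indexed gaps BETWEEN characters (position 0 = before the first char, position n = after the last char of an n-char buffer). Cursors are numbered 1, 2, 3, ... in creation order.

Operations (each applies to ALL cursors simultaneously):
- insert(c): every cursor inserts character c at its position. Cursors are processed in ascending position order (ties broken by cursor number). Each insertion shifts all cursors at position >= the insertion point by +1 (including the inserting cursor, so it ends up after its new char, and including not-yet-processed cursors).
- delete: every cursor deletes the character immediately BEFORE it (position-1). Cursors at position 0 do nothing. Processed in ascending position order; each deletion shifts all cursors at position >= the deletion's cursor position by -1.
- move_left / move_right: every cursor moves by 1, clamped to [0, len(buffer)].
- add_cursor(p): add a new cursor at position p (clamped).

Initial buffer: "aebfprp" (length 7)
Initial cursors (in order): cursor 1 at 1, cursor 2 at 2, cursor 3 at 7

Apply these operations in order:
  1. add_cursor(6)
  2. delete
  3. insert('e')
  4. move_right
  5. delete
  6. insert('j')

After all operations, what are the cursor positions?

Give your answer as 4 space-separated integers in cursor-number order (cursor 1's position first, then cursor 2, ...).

Answer: 3 3 7 7

Derivation:
After op 1 (add_cursor(6)): buffer="aebfprp" (len 7), cursors c1@1 c2@2 c4@6 c3@7, authorship .......
After op 2 (delete): buffer="bfp" (len 3), cursors c1@0 c2@0 c3@3 c4@3, authorship ...
After op 3 (insert('e')): buffer="eebfpee" (len 7), cursors c1@2 c2@2 c3@7 c4@7, authorship 12...34
After op 4 (move_right): buffer="eebfpee" (len 7), cursors c1@3 c2@3 c3@7 c4@7, authorship 12...34
After op 5 (delete): buffer="efp" (len 3), cursors c1@1 c2@1 c3@3 c4@3, authorship 1..
After op 6 (insert('j')): buffer="ejjfpjj" (len 7), cursors c1@3 c2@3 c3@7 c4@7, authorship 112..34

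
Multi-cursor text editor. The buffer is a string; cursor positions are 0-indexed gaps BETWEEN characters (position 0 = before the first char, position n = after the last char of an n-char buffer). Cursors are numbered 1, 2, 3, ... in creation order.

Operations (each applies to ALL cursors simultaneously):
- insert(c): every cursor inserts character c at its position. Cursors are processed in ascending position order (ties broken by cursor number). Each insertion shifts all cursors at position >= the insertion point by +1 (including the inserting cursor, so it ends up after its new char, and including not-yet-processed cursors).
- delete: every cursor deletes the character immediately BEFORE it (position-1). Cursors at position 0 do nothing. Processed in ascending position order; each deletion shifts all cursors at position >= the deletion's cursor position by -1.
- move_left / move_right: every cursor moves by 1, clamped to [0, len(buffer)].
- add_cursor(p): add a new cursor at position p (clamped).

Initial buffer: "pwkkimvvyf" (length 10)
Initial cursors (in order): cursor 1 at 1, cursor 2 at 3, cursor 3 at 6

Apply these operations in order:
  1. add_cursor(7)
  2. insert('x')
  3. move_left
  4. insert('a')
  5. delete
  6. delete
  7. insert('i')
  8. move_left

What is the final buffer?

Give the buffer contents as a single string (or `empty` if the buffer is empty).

After op 1 (add_cursor(7)): buffer="pwkkimvvyf" (len 10), cursors c1@1 c2@3 c3@6 c4@7, authorship ..........
After op 2 (insert('x')): buffer="pxwkxkimxvxvyf" (len 14), cursors c1@2 c2@5 c3@9 c4@11, authorship .1..2...3.4...
After op 3 (move_left): buffer="pxwkxkimxvxvyf" (len 14), cursors c1@1 c2@4 c3@8 c4@10, authorship .1..2...3.4...
After op 4 (insert('a')): buffer="paxwkaxkimaxvaxvyf" (len 18), cursors c1@2 c2@6 c3@11 c4@14, authorship .11..22...33.44...
After op 5 (delete): buffer="pxwkxkimxvxvyf" (len 14), cursors c1@1 c2@4 c3@8 c4@10, authorship .1..2...3.4...
After op 6 (delete): buffer="xwxkixxvyf" (len 10), cursors c1@0 c2@2 c3@5 c4@6, authorship 1.2..34...
After op 7 (insert('i')): buffer="ixwixkiixixvyf" (len 14), cursors c1@1 c2@4 c3@8 c4@10, authorship 11.22..3344...
After op 8 (move_left): buffer="ixwixkiixixvyf" (len 14), cursors c1@0 c2@3 c3@7 c4@9, authorship 11.22..3344...

Answer: ixwixkiixixvyf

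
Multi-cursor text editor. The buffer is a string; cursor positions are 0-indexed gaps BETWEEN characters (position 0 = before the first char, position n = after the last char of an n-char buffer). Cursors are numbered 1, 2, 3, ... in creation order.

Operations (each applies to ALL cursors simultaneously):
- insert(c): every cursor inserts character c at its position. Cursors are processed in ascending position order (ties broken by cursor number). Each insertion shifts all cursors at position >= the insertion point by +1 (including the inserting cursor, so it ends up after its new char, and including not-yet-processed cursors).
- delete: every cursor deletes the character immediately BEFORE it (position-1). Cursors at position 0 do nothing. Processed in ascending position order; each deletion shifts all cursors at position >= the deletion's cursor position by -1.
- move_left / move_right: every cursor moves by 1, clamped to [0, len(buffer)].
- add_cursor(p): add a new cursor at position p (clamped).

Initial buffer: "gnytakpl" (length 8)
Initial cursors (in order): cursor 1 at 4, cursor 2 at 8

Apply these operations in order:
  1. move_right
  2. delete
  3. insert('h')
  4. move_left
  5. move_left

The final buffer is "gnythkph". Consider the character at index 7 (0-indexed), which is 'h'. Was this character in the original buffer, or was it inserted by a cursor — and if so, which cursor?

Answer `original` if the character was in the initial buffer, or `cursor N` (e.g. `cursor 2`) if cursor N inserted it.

Answer: cursor 2

Derivation:
After op 1 (move_right): buffer="gnytakpl" (len 8), cursors c1@5 c2@8, authorship ........
After op 2 (delete): buffer="gnytkp" (len 6), cursors c1@4 c2@6, authorship ......
After op 3 (insert('h')): buffer="gnythkph" (len 8), cursors c1@5 c2@8, authorship ....1..2
After op 4 (move_left): buffer="gnythkph" (len 8), cursors c1@4 c2@7, authorship ....1..2
After op 5 (move_left): buffer="gnythkph" (len 8), cursors c1@3 c2@6, authorship ....1..2
Authorship (.=original, N=cursor N): . . . . 1 . . 2
Index 7: author = 2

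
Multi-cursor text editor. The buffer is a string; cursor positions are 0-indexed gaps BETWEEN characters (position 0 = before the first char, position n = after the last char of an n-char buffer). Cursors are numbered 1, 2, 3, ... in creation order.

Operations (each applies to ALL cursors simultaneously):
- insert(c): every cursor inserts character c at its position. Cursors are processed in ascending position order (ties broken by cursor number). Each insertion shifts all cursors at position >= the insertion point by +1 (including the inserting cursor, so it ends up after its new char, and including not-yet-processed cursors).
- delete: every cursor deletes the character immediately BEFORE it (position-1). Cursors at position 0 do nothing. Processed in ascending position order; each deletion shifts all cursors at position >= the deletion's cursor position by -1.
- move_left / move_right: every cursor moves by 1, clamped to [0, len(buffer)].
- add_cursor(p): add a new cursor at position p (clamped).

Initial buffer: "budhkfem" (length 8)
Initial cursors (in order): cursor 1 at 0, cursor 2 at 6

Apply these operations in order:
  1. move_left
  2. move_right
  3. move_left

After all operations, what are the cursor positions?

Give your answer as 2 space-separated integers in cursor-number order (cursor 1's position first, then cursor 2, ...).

After op 1 (move_left): buffer="budhkfem" (len 8), cursors c1@0 c2@5, authorship ........
After op 2 (move_right): buffer="budhkfem" (len 8), cursors c1@1 c2@6, authorship ........
After op 3 (move_left): buffer="budhkfem" (len 8), cursors c1@0 c2@5, authorship ........

Answer: 0 5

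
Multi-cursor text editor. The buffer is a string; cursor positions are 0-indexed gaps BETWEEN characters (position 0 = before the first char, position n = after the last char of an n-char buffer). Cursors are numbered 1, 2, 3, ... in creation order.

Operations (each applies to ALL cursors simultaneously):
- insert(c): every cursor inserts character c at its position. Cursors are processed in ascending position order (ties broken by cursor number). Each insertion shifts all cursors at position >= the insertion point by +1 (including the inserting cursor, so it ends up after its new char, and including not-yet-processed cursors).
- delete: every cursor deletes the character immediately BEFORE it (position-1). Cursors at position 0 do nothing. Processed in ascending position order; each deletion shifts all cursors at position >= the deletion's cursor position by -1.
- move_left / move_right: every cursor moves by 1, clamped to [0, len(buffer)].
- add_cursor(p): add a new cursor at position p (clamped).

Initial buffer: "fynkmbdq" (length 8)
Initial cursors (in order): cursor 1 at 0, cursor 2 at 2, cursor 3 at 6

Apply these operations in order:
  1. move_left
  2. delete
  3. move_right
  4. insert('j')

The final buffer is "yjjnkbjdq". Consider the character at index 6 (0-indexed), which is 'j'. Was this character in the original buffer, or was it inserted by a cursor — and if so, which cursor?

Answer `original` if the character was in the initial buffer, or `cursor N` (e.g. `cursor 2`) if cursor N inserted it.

After op 1 (move_left): buffer="fynkmbdq" (len 8), cursors c1@0 c2@1 c3@5, authorship ........
After op 2 (delete): buffer="ynkbdq" (len 6), cursors c1@0 c2@0 c3@3, authorship ......
After op 3 (move_right): buffer="ynkbdq" (len 6), cursors c1@1 c2@1 c3@4, authorship ......
After op 4 (insert('j')): buffer="yjjnkbjdq" (len 9), cursors c1@3 c2@3 c3@7, authorship .12...3..
Authorship (.=original, N=cursor N): . 1 2 . . . 3 . .
Index 6: author = 3

Answer: cursor 3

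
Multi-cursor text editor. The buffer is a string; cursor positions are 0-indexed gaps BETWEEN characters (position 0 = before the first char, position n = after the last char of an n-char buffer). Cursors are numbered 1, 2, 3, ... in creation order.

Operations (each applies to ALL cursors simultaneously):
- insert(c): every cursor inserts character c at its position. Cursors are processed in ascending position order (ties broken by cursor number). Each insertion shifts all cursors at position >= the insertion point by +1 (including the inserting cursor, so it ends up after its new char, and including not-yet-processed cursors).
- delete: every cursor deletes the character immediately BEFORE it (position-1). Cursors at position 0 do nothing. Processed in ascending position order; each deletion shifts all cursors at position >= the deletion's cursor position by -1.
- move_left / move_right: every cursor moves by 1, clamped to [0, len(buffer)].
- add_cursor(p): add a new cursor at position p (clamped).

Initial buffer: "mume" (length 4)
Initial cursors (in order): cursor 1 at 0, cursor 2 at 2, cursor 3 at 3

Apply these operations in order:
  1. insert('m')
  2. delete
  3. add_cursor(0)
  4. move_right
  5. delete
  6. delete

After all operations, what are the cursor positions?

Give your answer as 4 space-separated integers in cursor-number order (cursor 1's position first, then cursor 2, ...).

After op 1 (insert('m')): buffer="mmummme" (len 7), cursors c1@1 c2@4 c3@6, authorship 1..2.3.
After op 2 (delete): buffer="mume" (len 4), cursors c1@0 c2@2 c3@3, authorship ....
After op 3 (add_cursor(0)): buffer="mume" (len 4), cursors c1@0 c4@0 c2@2 c3@3, authorship ....
After op 4 (move_right): buffer="mume" (len 4), cursors c1@1 c4@1 c2@3 c3@4, authorship ....
After op 5 (delete): buffer="u" (len 1), cursors c1@0 c4@0 c2@1 c3@1, authorship .
After op 6 (delete): buffer="" (len 0), cursors c1@0 c2@0 c3@0 c4@0, authorship 

Answer: 0 0 0 0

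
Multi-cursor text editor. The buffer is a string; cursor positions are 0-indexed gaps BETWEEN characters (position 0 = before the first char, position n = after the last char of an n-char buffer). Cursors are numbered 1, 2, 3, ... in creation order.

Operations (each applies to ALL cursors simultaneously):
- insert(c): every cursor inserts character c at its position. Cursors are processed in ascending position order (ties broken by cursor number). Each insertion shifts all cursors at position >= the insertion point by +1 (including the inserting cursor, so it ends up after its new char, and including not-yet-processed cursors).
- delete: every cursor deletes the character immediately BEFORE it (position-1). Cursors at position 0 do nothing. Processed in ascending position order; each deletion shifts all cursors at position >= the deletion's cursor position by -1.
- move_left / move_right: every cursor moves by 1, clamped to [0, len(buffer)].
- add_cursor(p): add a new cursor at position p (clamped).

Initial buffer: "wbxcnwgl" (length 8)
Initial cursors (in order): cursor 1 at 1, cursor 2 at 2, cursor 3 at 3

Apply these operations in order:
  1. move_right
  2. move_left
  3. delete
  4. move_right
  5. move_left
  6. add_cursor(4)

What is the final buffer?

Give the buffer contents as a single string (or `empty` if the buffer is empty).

After op 1 (move_right): buffer="wbxcnwgl" (len 8), cursors c1@2 c2@3 c3@4, authorship ........
After op 2 (move_left): buffer="wbxcnwgl" (len 8), cursors c1@1 c2@2 c3@3, authorship ........
After op 3 (delete): buffer="cnwgl" (len 5), cursors c1@0 c2@0 c3@0, authorship .....
After op 4 (move_right): buffer="cnwgl" (len 5), cursors c1@1 c2@1 c3@1, authorship .....
After op 5 (move_left): buffer="cnwgl" (len 5), cursors c1@0 c2@0 c3@0, authorship .....
After op 6 (add_cursor(4)): buffer="cnwgl" (len 5), cursors c1@0 c2@0 c3@0 c4@4, authorship .....

Answer: cnwgl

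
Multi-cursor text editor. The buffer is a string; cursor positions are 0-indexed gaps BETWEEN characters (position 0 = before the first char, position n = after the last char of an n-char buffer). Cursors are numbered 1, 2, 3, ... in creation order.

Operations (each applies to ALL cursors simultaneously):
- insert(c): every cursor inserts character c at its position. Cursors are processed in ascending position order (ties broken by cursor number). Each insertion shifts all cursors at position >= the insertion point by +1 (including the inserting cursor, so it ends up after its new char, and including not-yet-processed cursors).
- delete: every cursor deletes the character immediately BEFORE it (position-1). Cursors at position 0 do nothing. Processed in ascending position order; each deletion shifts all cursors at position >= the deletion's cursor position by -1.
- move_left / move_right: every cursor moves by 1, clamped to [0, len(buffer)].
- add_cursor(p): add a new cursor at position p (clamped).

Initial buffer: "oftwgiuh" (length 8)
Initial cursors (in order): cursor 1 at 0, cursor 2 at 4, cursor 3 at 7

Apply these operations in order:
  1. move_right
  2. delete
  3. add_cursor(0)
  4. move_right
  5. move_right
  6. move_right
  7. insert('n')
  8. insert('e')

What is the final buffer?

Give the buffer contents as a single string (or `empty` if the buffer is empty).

After op 1 (move_right): buffer="oftwgiuh" (len 8), cursors c1@1 c2@5 c3@8, authorship ........
After op 2 (delete): buffer="ftwiu" (len 5), cursors c1@0 c2@3 c3@5, authorship .....
After op 3 (add_cursor(0)): buffer="ftwiu" (len 5), cursors c1@0 c4@0 c2@3 c3@5, authorship .....
After op 4 (move_right): buffer="ftwiu" (len 5), cursors c1@1 c4@1 c2@4 c3@5, authorship .....
After op 5 (move_right): buffer="ftwiu" (len 5), cursors c1@2 c4@2 c2@5 c3@5, authorship .....
After op 6 (move_right): buffer="ftwiu" (len 5), cursors c1@3 c4@3 c2@5 c3@5, authorship .....
After op 7 (insert('n')): buffer="ftwnniunn" (len 9), cursors c1@5 c4@5 c2@9 c3@9, authorship ...14..23
After op 8 (insert('e')): buffer="ftwnneeiunnee" (len 13), cursors c1@7 c4@7 c2@13 c3@13, authorship ...1414..2323

Answer: ftwnneeiunnee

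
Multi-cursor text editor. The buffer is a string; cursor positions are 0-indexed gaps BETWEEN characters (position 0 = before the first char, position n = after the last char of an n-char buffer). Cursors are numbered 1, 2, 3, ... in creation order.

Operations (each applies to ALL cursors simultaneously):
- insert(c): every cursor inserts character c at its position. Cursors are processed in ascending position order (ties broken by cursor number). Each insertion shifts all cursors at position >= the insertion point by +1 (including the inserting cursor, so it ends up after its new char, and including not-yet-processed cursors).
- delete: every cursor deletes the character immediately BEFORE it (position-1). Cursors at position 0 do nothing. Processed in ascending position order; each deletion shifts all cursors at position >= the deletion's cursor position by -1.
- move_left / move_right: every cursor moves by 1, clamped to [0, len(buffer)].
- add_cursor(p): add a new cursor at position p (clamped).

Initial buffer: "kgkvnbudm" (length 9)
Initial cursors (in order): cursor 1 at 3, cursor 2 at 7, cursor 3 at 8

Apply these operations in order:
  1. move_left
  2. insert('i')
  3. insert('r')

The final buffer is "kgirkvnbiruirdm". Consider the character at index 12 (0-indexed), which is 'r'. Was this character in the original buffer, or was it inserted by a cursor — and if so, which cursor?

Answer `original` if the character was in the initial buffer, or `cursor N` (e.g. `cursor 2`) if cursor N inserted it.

Answer: cursor 3

Derivation:
After op 1 (move_left): buffer="kgkvnbudm" (len 9), cursors c1@2 c2@6 c3@7, authorship .........
After op 2 (insert('i')): buffer="kgikvnbiuidm" (len 12), cursors c1@3 c2@8 c3@10, authorship ..1....2.3..
After op 3 (insert('r')): buffer="kgirkvnbiruirdm" (len 15), cursors c1@4 c2@10 c3@13, authorship ..11....22.33..
Authorship (.=original, N=cursor N): . . 1 1 . . . . 2 2 . 3 3 . .
Index 12: author = 3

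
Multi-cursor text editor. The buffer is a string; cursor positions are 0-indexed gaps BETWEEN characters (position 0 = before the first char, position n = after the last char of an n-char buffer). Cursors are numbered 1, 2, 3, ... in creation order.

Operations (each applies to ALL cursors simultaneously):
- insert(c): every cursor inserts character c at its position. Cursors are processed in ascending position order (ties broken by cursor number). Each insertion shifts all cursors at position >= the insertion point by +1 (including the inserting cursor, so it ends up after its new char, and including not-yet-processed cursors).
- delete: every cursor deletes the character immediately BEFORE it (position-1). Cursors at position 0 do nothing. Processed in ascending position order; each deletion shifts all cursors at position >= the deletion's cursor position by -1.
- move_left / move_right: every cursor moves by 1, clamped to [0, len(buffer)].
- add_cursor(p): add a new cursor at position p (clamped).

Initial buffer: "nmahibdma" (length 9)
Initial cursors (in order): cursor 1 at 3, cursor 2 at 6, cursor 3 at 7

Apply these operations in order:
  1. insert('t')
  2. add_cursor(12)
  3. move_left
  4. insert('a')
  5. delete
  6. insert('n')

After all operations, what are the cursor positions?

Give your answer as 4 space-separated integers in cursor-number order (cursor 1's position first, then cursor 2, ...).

Answer: 4 9 12 15

Derivation:
After op 1 (insert('t')): buffer="nmathibtdtma" (len 12), cursors c1@4 c2@8 c3@10, authorship ...1...2.3..
After op 2 (add_cursor(12)): buffer="nmathibtdtma" (len 12), cursors c1@4 c2@8 c3@10 c4@12, authorship ...1...2.3..
After op 3 (move_left): buffer="nmathibtdtma" (len 12), cursors c1@3 c2@7 c3@9 c4@11, authorship ...1...2.3..
After op 4 (insert('a')): buffer="nmaathibatdatmaa" (len 16), cursors c1@4 c2@9 c3@12 c4@15, authorship ...11...22.33.4.
After op 5 (delete): buffer="nmathibtdtma" (len 12), cursors c1@3 c2@7 c3@9 c4@11, authorship ...1...2.3..
After op 6 (insert('n')): buffer="nmanthibntdntmna" (len 16), cursors c1@4 c2@9 c3@12 c4@15, authorship ...11...22.33.4.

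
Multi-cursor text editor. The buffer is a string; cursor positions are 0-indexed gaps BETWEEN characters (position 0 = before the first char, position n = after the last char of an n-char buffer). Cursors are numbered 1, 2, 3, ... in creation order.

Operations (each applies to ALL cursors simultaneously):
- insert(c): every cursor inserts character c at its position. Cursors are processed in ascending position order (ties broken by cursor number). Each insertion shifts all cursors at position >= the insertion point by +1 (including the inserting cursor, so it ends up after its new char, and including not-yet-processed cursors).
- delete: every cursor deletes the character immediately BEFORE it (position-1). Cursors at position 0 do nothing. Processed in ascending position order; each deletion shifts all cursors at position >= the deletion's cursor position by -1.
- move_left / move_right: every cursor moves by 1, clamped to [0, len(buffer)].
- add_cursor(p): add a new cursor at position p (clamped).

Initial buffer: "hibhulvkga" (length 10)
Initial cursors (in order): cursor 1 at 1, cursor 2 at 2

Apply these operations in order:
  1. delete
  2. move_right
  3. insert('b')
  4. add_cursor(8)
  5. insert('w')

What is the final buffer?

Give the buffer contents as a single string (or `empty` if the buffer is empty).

After op 1 (delete): buffer="bhulvkga" (len 8), cursors c1@0 c2@0, authorship ........
After op 2 (move_right): buffer="bhulvkga" (len 8), cursors c1@1 c2@1, authorship ........
After op 3 (insert('b')): buffer="bbbhulvkga" (len 10), cursors c1@3 c2@3, authorship .12.......
After op 4 (add_cursor(8)): buffer="bbbhulvkga" (len 10), cursors c1@3 c2@3 c3@8, authorship .12.......
After op 5 (insert('w')): buffer="bbbwwhulvkwga" (len 13), cursors c1@5 c2@5 c3@11, authorship .1212.....3..

Answer: bbbwwhulvkwga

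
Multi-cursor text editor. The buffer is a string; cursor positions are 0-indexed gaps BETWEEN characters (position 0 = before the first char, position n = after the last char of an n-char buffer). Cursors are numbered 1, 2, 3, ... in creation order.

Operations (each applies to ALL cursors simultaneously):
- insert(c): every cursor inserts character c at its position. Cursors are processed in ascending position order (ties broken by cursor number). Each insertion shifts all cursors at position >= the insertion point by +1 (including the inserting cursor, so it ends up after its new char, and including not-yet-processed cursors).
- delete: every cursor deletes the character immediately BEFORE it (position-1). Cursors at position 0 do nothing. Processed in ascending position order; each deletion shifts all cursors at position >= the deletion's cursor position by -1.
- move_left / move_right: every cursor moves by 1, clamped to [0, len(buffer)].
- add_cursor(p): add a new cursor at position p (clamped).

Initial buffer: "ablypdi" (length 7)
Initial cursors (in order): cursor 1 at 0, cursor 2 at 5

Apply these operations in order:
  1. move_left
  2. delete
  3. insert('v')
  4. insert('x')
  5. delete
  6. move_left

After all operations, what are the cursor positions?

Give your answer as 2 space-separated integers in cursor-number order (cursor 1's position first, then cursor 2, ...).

Answer: 0 4

Derivation:
After op 1 (move_left): buffer="ablypdi" (len 7), cursors c1@0 c2@4, authorship .......
After op 2 (delete): buffer="ablpdi" (len 6), cursors c1@0 c2@3, authorship ......
After op 3 (insert('v')): buffer="vablvpdi" (len 8), cursors c1@1 c2@5, authorship 1...2...
After op 4 (insert('x')): buffer="vxablvxpdi" (len 10), cursors c1@2 c2@7, authorship 11...22...
After op 5 (delete): buffer="vablvpdi" (len 8), cursors c1@1 c2@5, authorship 1...2...
After op 6 (move_left): buffer="vablvpdi" (len 8), cursors c1@0 c2@4, authorship 1...2...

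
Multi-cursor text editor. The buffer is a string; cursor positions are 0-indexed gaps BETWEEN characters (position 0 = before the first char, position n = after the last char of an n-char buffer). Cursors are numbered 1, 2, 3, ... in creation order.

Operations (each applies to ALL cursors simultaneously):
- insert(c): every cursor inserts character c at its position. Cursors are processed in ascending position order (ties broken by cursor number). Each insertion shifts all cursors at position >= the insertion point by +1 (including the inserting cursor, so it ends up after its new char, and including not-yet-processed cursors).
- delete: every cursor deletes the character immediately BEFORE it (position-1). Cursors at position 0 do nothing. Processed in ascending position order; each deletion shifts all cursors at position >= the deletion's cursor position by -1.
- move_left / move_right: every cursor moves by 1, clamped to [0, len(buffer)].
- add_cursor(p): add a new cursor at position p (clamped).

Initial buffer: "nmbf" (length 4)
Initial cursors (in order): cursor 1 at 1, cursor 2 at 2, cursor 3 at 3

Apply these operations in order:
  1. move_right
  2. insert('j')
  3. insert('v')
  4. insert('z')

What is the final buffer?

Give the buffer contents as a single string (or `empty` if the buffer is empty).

After op 1 (move_right): buffer="nmbf" (len 4), cursors c1@2 c2@3 c3@4, authorship ....
After op 2 (insert('j')): buffer="nmjbjfj" (len 7), cursors c1@3 c2@5 c3@7, authorship ..1.2.3
After op 3 (insert('v')): buffer="nmjvbjvfjv" (len 10), cursors c1@4 c2@7 c3@10, authorship ..11.22.33
After op 4 (insert('z')): buffer="nmjvzbjvzfjvz" (len 13), cursors c1@5 c2@9 c3@13, authorship ..111.222.333

Answer: nmjvzbjvzfjvz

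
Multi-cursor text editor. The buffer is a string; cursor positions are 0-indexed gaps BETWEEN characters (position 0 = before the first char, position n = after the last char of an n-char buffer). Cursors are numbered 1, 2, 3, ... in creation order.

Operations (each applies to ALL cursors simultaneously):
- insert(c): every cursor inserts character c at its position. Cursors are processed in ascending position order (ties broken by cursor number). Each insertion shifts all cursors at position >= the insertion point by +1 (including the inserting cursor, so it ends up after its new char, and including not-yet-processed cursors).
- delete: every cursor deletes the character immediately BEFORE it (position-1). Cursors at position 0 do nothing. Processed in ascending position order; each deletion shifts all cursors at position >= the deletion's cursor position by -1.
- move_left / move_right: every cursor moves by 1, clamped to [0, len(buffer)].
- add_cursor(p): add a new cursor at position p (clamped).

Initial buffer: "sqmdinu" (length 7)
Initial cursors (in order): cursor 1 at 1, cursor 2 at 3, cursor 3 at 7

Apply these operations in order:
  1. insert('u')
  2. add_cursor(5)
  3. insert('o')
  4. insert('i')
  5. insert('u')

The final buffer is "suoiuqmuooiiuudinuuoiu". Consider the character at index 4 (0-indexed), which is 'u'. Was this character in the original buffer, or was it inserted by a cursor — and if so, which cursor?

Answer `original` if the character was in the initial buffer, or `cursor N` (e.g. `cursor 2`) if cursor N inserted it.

Answer: cursor 1

Derivation:
After op 1 (insert('u')): buffer="suqmudinuu" (len 10), cursors c1@2 c2@5 c3@10, authorship .1..2....3
After op 2 (add_cursor(5)): buffer="suqmudinuu" (len 10), cursors c1@2 c2@5 c4@5 c3@10, authorship .1..2....3
After op 3 (insert('o')): buffer="suoqmuoodinuuo" (len 14), cursors c1@3 c2@8 c4@8 c3@14, authorship .11..224....33
After op 4 (insert('i')): buffer="suoiqmuooiidinuuoi" (len 18), cursors c1@4 c2@11 c4@11 c3@18, authorship .111..22424....333
After op 5 (insert('u')): buffer="suoiuqmuooiiuudinuuoiu" (len 22), cursors c1@5 c2@14 c4@14 c3@22, authorship .1111..2242424....3333
Authorship (.=original, N=cursor N): . 1 1 1 1 . . 2 2 4 2 4 2 4 . . . . 3 3 3 3
Index 4: author = 1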